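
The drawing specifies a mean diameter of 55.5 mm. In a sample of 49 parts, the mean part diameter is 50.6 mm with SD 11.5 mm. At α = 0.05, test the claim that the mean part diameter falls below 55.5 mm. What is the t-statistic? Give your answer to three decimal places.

H0: μ = 55.5; H1: μ < 55.5 (one-sample t-test, left-tailed).
t = (x̄ − μ₀)/(s/√n) = (50.6 − 55.5)/(11.5/√49) = -2.983
df = n − 1 = 48
p-value = P(T ≤ -2.983) ≈ 0.0022
Since p ≈ 0.0022 < α = 0.05, reject H0; the evidence is statistically significant.

-2.983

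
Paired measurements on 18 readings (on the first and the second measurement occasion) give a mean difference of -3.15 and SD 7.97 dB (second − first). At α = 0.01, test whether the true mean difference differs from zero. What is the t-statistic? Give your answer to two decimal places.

-1.68

H0: μ_d = 0; H1: μ_d ≠ 0 (paired t-test on the differences, two-sided).
t = d̄/(s_d/√n) = -3.15/(7.97/√18) = -1.68
df = n − 1 = 17
Two-sided p-value ≈ 0.1119
Since p ≈ 0.1119 > α = 0.01, fail to reject H0; the data do not provide sufficient evidence against H0.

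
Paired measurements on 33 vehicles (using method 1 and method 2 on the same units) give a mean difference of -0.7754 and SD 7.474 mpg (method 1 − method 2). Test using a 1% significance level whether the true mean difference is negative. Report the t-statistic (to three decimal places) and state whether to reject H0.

t = -0.596; fail to reject H0

H0: μ_d = 0; H1: μ_d < 0 (paired t-test on the differences, left-tailed).
t = d̄/(s_d/√n) = -0.7754/(7.474/√33) = -0.596
df = n − 1 = 32
p-value = P(T ≤ -0.596) ≈ 0.2777
Since p ≈ 0.2777 > α = 0.01, fail to reject H0; the data do not provide sufficient evidence against H0.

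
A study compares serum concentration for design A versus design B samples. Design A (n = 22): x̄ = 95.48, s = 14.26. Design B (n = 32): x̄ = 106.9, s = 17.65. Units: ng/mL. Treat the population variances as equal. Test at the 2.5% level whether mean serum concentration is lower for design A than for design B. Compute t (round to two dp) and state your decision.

Let group 1 = design A, group 2 = design B. H0: μ_1 = μ_2; H1: μ_1 < μ_2 (two-sample pooled-variance t-test, left-tailed).
s_p² = [(22−1)·14.26² + (32−1)·17.65²]/(22+32−2) = 267.836
t = (95.48 − 106.9)/√[267.836·(1/22 + 1/32)] = -2.52
df = n₁ + n₂ − 2 = 52
p-value = P(T ≤ -2.52) ≈ 0.007
Since p ≈ 0.007 < α = 0.025, reject H0; the evidence is statistically significant.

t = -2.52; reject H0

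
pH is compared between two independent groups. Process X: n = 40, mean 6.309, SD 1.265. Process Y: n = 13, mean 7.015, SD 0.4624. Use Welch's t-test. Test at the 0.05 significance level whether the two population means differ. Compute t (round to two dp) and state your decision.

Let group 1 = process X, group 2 = process Y. H0: μ_1 = μ_2; H1: μ_1 ≠ μ_2 (Welch's two-sample t-test, two-sided).
t = (x̄_1 − x̄_2)/√(s_1²/n_1 + s_2²/n_2) = (6.309 − 7.015)/√(1.265²/40 + 0.4624²/13) = -2.97
Welch–Satterthwaite df ≈ 50.12
Two-sided p-value ≈ 0.0045
Since p ≈ 0.0045 < α = 0.05, reject H0; the evidence is statistically significant.

t = -2.97; reject H0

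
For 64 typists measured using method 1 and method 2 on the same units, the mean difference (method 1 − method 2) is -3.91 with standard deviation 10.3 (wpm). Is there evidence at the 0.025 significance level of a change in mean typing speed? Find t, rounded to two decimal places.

H0: μ_d = 0; H1: μ_d ≠ 0 (paired t-test on the differences, two-sided).
t = d̄/(s_d/√n) = -3.91/(10.3/√64) = -3.04
df = n − 1 = 63
Two-sided p-value ≈ 0.003
Since p ≈ 0.003 < α = 0.025, reject H0; the data support H1.

-3.04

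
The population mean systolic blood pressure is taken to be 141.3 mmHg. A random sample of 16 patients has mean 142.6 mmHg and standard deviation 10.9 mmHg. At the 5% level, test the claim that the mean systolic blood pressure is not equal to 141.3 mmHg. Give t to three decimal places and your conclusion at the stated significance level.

H0: μ = 141.3; H1: μ ≠ 141.3 (one-sample t-test, two-sided).
t = (x̄ − μ₀)/(s/√n) = (142.6 − 141.3)/(10.9/√16) = 0.477
df = n − 1 = 15
Two-sided p-value ≈ 0.6402
Since p ≈ 0.6402 > α = 0.05, fail to reject H0; the data do not provide sufficient evidence against H0.

t = 0.477; fail to reject H0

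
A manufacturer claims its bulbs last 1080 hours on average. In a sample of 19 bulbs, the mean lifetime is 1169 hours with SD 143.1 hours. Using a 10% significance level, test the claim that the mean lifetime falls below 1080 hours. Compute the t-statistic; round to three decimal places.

2.711

H0: μ = 1080; H1: μ < 1080 (one-sample t-test, left-tailed).
t = (x̄ − μ₀)/(s/√n) = (1169 − 1080)/(143.1/√19) = 2.711
df = n − 1 = 18
p-value = P(T ≤ 2.711) ≈ 0.9928
Since p ≈ 0.9928 > α = 0.1, fail to reject H0; the data do not provide sufficient evidence against H0.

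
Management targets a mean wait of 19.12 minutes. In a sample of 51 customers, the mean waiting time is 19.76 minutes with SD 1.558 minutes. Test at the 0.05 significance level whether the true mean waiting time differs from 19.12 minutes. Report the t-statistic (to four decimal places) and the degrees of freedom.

t = 2.9336, df = 50

H0: μ = 19.12; H1: μ ≠ 19.12 (one-sample t-test, two-sided).
t = (x̄ − μ₀)/(s/√n) = (19.76 − 19.12)/(1.558/√51) = 2.9336
df = n − 1 = 50
Two-sided p-value ≈ 0.005
Since p ≈ 0.005 < α = 0.05, reject H0; the data support H1.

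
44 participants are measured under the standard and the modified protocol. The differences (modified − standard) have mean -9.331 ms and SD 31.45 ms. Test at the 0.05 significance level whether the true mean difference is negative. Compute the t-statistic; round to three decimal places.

-1.968

H0: μ_d = 0; H1: μ_d < 0 (paired t-test on the differences, left-tailed).
t = d̄/(s_d/√n) = -9.331/(31.45/√44) = -1.968
df = n − 1 = 43
p-value = P(T ≤ -1.968) ≈ 0.0278
Since p ≈ 0.0278 < α = 0.05, reject H0; the data support H1.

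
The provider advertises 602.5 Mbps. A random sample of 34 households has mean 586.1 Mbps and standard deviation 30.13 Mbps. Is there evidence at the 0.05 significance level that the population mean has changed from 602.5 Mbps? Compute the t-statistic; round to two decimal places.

-3.17

H0: μ = 602.5; H1: μ ≠ 602.5 (one-sample t-test, two-sided).
t = (x̄ − μ₀)/(s/√n) = (586.1 − 602.5)/(30.13/√34) = -3.17
df = n − 1 = 33
Two-sided p-value ≈ 0.0032
Since p ≈ 0.0032 < α = 0.05, reject H0; the evidence is statistically significant.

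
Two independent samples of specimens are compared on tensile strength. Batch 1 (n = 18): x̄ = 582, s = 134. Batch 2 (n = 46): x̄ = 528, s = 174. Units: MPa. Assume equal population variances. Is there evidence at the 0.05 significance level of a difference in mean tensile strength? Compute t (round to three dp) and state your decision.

Let group 1 = batch 1, group 2 = batch 2. H0: μ_1 = μ_2; H1: μ_1 ≠ μ_2 (two-sample pooled-variance t-test, two-sided).
s_p² = [(18−1)·134² + (46−1)·174²]/(18+46−2) = 26897.9
t = (582 − 528)/√[26897.9·(1/18 + 1/46)] = 1.184
df = n₁ + n₂ − 2 = 62
Two-sided p-value ≈ 0.241
Since p ≈ 0.241 > α = 0.05, fail to reject H0; the evidence is not statistically significant.

t = 1.184; fail to reject H0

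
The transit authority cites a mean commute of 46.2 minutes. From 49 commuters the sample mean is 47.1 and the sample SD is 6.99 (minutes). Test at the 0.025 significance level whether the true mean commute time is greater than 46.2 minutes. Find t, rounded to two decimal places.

H0: μ = 46.2; H1: μ > 46.2 (one-sample t-test, right-tailed).
t = (x̄ − μ₀)/(s/√n) = (47.1 − 46.2)/(6.99/√49) = 0.90
df = n − 1 = 48
p-value = P(T ≥ 0.90) ≈ 0.1860
Since p ≈ 0.1860 > α = 0.025, fail to reject H0; the data do not provide sufficient evidence against H0.

0.90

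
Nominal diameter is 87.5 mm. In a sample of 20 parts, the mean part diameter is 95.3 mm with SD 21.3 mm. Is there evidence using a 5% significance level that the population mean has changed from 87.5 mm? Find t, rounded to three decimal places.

1.638

H0: μ = 87.5; H1: μ ≠ 87.5 (one-sample t-test, two-sided).
t = (x̄ − μ₀)/(s/√n) = (95.3 − 87.5)/(21.3/√20) = 1.638
df = n − 1 = 19
Two-sided p-value ≈ 0.1179
Since p ≈ 0.1179 > α = 0.05, fail to reject H0; the evidence is not statistically significant.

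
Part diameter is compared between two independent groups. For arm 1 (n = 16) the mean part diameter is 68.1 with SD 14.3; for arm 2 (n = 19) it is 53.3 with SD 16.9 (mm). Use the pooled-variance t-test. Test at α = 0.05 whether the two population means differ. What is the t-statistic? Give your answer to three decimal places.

2.766

Let group 1 = arm 1, group 2 = arm 2. H0: μ_1 = μ_2; H1: μ_1 ≠ μ_2 (two-sample pooled-variance t-test, two-sided).
s_p² = [(16−1)·14.3² + (19−1)·16.9²]/(16+19−2) = 248.737
t = (68.1 − 53.3)/√[248.737·(1/16 + 1/19)] = 2.766
df = n₁ + n₂ − 2 = 33
Two-sided p-value ≈ 0.009
Since p ≈ 0.009 < α = 0.05, reject H0; the data support H1.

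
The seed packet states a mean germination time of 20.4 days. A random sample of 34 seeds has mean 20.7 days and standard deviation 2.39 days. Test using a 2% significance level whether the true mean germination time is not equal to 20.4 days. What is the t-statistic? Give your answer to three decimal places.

H0: μ = 20.4; H1: μ ≠ 20.4 (one-sample t-test, two-sided).
t = (x̄ − μ₀)/(s/√n) = (20.7 − 20.4)/(2.39/√34) = 0.732
df = n − 1 = 33
Two-sided p-value ≈ 0.469
Since p ≈ 0.469 > α = 0.02, fail to reject H0; the evidence is not statistically significant.

0.732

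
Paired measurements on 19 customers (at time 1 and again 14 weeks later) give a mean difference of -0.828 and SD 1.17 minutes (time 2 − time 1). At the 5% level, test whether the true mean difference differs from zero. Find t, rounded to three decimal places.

-3.085

H0: μ_d = 0; H1: μ_d ≠ 0 (paired t-test on the differences, two-sided).
t = d̄/(s_d/√n) = -0.828/(1.17/√19) = -3.085
df = n − 1 = 18
Two-sided p-value ≈ 0.0064
Since p ≈ 0.0064 < α = 0.05, reject H0; the evidence is statistically significant.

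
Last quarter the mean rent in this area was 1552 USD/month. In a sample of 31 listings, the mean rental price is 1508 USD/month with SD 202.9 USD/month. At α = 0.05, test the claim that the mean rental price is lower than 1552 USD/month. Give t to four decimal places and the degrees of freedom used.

H0: μ = 1552; H1: μ < 1552 (one-sample t-test, left-tailed).
t = (x̄ − μ₀)/(s/√n) = (1508 − 1552)/(202.9/√31) = -1.2074
df = n − 1 = 30
p-value = P(T ≤ -1.2074) ≈ 0.118
Since p ≈ 0.118 > α = 0.05, fail to reject H0; the data do not provide sufficient evidence against H0.

t = -1.2074, df = 30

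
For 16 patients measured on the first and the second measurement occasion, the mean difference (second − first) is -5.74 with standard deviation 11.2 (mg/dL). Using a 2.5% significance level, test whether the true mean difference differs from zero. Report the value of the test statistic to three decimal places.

-2.050

H0: μ_d = 0; H1: μ_d ≠ 0 (paired t-test on the differences, two-sided).
t = d̄/(s_d/√n) = -5.74/(11.2/√16) = -2.050
df = n − 1 = 15
Two-sided p-value ≈ 0.058
Since p ≈ 0.058 > α = 0.025, fail to reject H0; the data do not provide sufficient evidence against H0.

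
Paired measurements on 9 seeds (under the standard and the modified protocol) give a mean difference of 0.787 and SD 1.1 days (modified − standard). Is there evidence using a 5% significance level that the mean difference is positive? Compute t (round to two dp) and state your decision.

H0: μ_d = 0; H1: μ_d > 0 (paired t-test on the differences, right-tailed).
t = d̄/(s_d/√n) = 0.787/(1.1/√9) = 2.15
df = n − 1 = 8
p-value = P(T ≥ 2.15) ≈ 0.032
Since p ≈ 0.032 < α = 0.05, reject H0; the data support H1.

t = 2.15; reject H0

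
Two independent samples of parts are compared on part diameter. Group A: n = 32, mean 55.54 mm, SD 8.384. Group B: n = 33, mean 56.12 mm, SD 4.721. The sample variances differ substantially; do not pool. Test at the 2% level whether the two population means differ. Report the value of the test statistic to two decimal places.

Let group 1 = group A, group 2 = group B. H0: μ_1 = μ_2; H1: μ_1 ≠ μ_2 (Welch's two-sample t-test, two-sided).
t = (x̄_1 − x̄_2)/√(s_1²/n_1 + s_2²/n_2) = (55.54 − 56.12)/√(8.384²/32 + 4.721²/33) = -0.34
Welch–Satterthwaite df ≈ 48.55
Two-sided p-value ≈ 0.734
Since p ≈ 0.734 > α = 0.02, fail to reject H0; the evidence is not statistically significant.

-0.34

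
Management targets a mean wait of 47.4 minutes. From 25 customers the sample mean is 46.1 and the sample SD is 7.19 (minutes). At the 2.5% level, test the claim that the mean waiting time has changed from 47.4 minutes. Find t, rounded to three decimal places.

-0.904

H0: μ = 47.4; H1: μ ≠ 47.4 (one-sample t-test, two-sided).
t = (x̄ − μ₀)/(s/√n) = (46.1 − 47.4)/(7.19/√25) = -0.904
df = n − 1 = 24
Two-sided p-value ≈ 0.375
Since p ≈ 0.375 > α = 0.025, fail to reject H0; the data do not provide sufficient evidence against H0.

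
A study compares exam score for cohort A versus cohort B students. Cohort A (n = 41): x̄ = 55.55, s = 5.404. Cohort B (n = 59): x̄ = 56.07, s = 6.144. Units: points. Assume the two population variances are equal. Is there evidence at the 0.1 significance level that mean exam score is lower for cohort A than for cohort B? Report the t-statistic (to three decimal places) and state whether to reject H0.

Let group 1 = cohort A, group 2 = cohort B. H0: μ_1 = μ_2; H1: μ_1 < μ_2 (two-sample pooled-variance t-test, left-tailed).
s_p² = [(41−1)·5.404² + (59−1)·6.144²]/(41+59−2) = 34.2608
t = (55.55 − 56.07)/√[34.2608·(1/41 + 1/59)] = -0.437
df = n₁ + n₂ − 2 = 98
p-value = P(T ≤ -0.437) ≈ 0.332
Since p ≈ 0.332 > α = 0.1, fail to reject H0; the data do not provide sufficient evidence against H0.

t = -0.437; fail to reject H0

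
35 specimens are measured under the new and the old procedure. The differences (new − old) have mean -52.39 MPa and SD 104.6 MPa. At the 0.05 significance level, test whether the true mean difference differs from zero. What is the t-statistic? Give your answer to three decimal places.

H0: μ_d = 0; H1: μ_d ≠ 0 (paired t-test on the differences, two-sided).
t = d̄/(s_d/√n) = -52.39/(104.6/√35) = -2.963
df = n − 1 = 34
Two-sided p-value ≈ 0.0055
Since p ≈ 0.0055 < α = 0.05, reject H0; the data support H1.

-2.963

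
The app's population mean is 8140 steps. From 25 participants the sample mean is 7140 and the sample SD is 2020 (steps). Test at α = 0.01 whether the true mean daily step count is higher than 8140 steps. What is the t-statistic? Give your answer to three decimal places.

-2.475

H0: μ = 8140; H1: μ > 8140 (one-sample t-test, right-tailed).
t = (x̄ − μ₀)/(s/√n) = (7140 − 8140)/(2020/√25) = -2.475
df = n − 1 = 24
p-value = P(T ≥ -2.475) ≈ 0.990
Since p ≈ 0.990 > α = 0.01, fail to reject H0; the evidence is not statistically significant.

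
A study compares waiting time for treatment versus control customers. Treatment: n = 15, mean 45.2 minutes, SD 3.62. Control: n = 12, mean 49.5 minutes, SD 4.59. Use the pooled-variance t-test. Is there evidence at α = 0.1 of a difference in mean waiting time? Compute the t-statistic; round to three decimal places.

Let group 1 = treatment, group 2 = control. H0: μ_1 = μ_2; H1: μ_1 ≠ μ_2 (two-sample pooled-variance t-test, two-sided).
s_p² = [(15−1)·3.62² + (12−1)·4.59²]/(15+12−2) = 16.6084
t = (45.2 − 49.5)/√[16.6084·(1/15 + 1/12)] = -2.724
df = n₁ + n₂ − 2 = 25
Two-sided p-value ≈ 0.0116
Since p ≈ 0.0116 < α = 0.1, reject H0; the data support H1.

-2.724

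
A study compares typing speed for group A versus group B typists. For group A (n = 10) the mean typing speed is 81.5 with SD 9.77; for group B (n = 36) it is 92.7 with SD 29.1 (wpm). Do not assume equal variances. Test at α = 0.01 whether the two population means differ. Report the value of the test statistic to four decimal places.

-1.9477

Let group 1 = group A, group 2 = group B. H0: μ_1 = μ_2; H1: μ_1 ≠ μ_2 (Welch's two-sample t-test, two-sided).
t = (x̄_1 − x̄_2)/√(s_1²/n_1 + s_2²/n_2) = (81.5 − 92.7)/√(9.77²/10 + 29.1²/36) = -1.9477
Welch–Satterthwaite df ≈ 42.17
Two-sided p-value ≈ 0.0581
Since p ≈ 0.0581 > α = 0.01, fail to reject H0; the evidence is not statistically significant.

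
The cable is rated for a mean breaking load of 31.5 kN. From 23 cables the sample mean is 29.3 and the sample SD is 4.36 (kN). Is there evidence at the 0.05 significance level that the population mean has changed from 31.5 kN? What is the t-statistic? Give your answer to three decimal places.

-2.420

H0: μ = 31.5; H1: μ ≠ 31.5 (one-sample t-test, two-sided).
t = (x̄ − μ₀)/(s/√n) = (29.3 − 31.5)/(4.36/√23) = -2.420
df = n − 1 = 22
Two-sided p-value ≈ 0.0242
Since p ≈ 0.0242 < α = 0.05, reject H0; the evidence is statistically significant.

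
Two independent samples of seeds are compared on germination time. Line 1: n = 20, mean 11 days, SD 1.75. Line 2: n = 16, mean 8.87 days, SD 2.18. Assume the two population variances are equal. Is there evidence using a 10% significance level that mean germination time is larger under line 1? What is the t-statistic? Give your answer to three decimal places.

3.254

Let group 1 = line 1, group 2 = line 2. H0: μ_1 = μ_2; H1: μ_1 > μ_2 (two-sample pooled-variance t-test, right-tailed).
s_p² = [(20−1)·1.75² + (16−1)·2.18²]/(20+16−2) = 3.80804
t = (11 − 8.87)/√[3.80804·(1/20 + 1/16)] = 3.254
df = n₁ + n₂ − 2 = 34
p-value = P(T ≥ 3.254) ≈ 0.0013
Since p ≈ 0.0013 < α = 0.1, reject H0; the evidence is statistically significant.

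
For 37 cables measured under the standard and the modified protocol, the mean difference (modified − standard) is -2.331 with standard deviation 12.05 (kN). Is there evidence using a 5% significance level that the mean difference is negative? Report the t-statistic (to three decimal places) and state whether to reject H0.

H0: μ_d = 0; H1: μ_d < 0 (paired t-test on the differences, left-tailed).
t = d̄/(s_d/√n) = -2.331/(12.05/√37) = -1.177
df = n − 1 = 36
p-value = P(T ≤ -1.177) ≈ 0.1235
Since p ≈ 0.1235 > α = 0.05, fail to reject H0; the evidence is not statistically significant.

t = -1.177; fail to reject H0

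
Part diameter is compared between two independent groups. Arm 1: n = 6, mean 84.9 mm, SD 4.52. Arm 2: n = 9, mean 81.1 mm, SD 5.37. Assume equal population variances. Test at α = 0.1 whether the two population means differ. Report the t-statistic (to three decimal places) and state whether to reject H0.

Let group 1 = arm 1, group 2 = arm 2. H0: μ_1 = μ_2; H1: μ_1 ≠ μ_2 (two-sample pooled-variance t-test, two-sided).
s_p² = [(6−1)·4.52² + (9−1)·5.37²]/(6+9−2) = 25.6036
t = (84.9 − 81.1)/√[25.6036·(1/6 + 1/9)] = 1.425
df = n₁ + n₂ − 2 = 13
Two-sided p-value ≈ 0.1777
Since p ≈ 0.1777 > α = 0.1, fail to reject H0; the evidence is not statistically significant.

t = 1.425; fail to reject H0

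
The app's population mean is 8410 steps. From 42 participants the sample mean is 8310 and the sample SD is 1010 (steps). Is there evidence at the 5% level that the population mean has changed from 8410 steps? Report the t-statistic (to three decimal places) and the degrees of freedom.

H0: μ = 8410; H1: μ ≠ 8410 (one-sample t-test, two-sided).
t = (x̄ − μ₀)/(s/√n) = (8310 − 8410)/(1010/√42) = -0.642
df = n − 1 = 41
Two-sided p-value ≈ 0.5247
Since p ≈ 0.5247 > α = 0.05, fail to reject H0; the evidence is not statistically significant.

t = -0.642, df = 41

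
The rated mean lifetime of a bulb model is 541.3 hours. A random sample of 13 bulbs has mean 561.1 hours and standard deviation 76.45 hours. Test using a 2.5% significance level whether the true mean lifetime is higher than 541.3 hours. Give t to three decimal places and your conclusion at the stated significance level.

H0: μ = 541.3; H1: μ > 541.3 (one-sample t-test, right-tailed).
t = (x̄ − μ₀)/(s/√n) = (561.1 − 541.3)/(76.45/√13) = 0.934
df = n − 1 = 12
p-value = P(T ≥ 0.934) ≈ 0.1844
Since p ≈ 0.1844 > α = 0.025, fail to reject H0; the evidence is not statistically significant.

t = 0.934; fail to reject H0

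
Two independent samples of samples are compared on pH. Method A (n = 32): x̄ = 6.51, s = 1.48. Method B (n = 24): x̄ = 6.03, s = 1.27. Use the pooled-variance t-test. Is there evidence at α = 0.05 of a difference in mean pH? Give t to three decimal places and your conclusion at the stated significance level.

Let group 1 = method A, group 2 = method B. H0: μ_1 = μ_2; H1: μ_1 ≠ μ_2 (two-sample pooled-variance t-test, two-sided).
s_p² = [(32−1)·1.48² + (24−1)·1.27²]/(32+24−2) = 1.94443
t = (6.51 − 6.03)/√[1.94443·(1/32 + 1/24)] = 1.275
df = n₁ + n₂ − 2 = 54
Two-sided p-value ≈ 0.208
Since p ≈ 0.208 > α = 0.05, fail to reject H0; the data do not provide sufficient evidence against H0.

t = 1.275; fail to reject H0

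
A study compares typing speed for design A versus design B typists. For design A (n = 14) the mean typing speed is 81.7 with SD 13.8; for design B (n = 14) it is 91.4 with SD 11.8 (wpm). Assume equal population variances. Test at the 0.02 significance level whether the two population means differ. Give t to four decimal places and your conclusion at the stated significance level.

Let group 1 = design A, group 2 = design B. H0: μ_1 = μ_2; H1: μ_1 ≠ μ_2 (two-sample pooled-variance t-test, two-sided).
s_p² = [(14−1)·13.8² + (14−1)·11.8²]/(14+14−2) = 164.84
t = (81.7 − 91.4)/√[164.84·(1/14 + 1/14)] = -1.9989
df = n₁ + n₂ − 2 = 26
Two-sided p-value ≈ 0.056
Since p ≈ 0.056 > α = 0.02, fail to reject H0; the data do not provide sufficient evidence against H0.

t = -1.9989; fail to reject H0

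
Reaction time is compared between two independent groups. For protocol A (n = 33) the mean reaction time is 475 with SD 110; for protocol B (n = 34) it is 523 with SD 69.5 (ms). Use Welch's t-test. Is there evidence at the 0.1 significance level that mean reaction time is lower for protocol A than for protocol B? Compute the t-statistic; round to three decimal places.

Let group 1 = protocol A, group 2 = protocol B. H0: μ_1 = μ_2; H1: μ_1 < μ_2 (Welch's two-sample t-test, left-tailed).
t = (x̄_1 − x̄_2)/√(s_1²/n_1 + s_2²/n_2) = (475 − 523)/√(110²/33 + 69.5²/34) = -2.128
Welch–Satterthwaite df ≈ 53.77
p-value = P(T ≤ -2.128) ≈ 0.019
Since p ≈ 0.019 < α = 0.1, reject H0; the evidence is statistically significant.

-2.128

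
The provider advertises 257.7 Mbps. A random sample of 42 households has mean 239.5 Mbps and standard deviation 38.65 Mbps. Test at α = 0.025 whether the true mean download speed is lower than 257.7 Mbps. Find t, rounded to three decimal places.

-3.052

H0: μ = 257.7; H1: μ < 257.7 (one-sample t-test, left-tailed).
t = (x̄ − μ₀)/(s/√n) = (239.5 − 257.7)/(38.65/√42) = -3.052
df = n − 1 = 41
p-value = P(T ≤ -3.052) ≈ 0.0020
Since p ≈ 0.0020 < α = 0.025, reject H0; the data support H1.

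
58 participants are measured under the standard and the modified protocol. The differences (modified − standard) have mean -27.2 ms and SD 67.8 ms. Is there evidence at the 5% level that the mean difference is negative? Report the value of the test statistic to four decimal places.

-3.0553

H0: μ_d = 0; H1: μ_d < 0 (paired t-test on the differences, left-tailed).
t = d̄/(s_d/√n) = -27.2/(67.8/√58) = -3.0553
df = n − 1 = 57
p-value = P(T ≤ -3.0553) ≈ 0.002
Since p ≈ 0.002 < α = 0.05, reject H0; the data support H1.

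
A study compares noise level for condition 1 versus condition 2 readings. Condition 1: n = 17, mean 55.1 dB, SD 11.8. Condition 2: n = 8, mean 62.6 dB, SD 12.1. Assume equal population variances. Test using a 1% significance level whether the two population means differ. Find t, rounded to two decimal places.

Let group 1 = condition 1, group 2 = condition 2. H0: μ_1 = μ_2; H1: μ_1 ≠ μ_2 (two-sample pooled-variance t-test, two-sided).
s_p² = [(17−1)·11.8² + (8−1)·12.1²]/(17+8−2) = 141.422
t = (55.1 − 62.6)/√[141.422·(1/17 + 1/8)] = -1.47
df = n₁ + n₂ − 2 = 23
Two-sided p-value ≈ 0.155
Since p ≈ 0.155 > α = 0.01, fail to reject H0; the data do not provide sufficient evidence against H0.

-1.47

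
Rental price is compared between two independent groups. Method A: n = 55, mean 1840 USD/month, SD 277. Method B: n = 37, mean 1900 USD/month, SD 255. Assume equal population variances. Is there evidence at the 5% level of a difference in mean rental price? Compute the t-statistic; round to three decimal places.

-1.051

Let group 1 = method A, group 2 = method B. H0: μ_1 = μ_2; H1: μ_1 ≠ μ_2 (two-sample pooled-variance t-test, two-sided).
s_p² = [(55−1)·277² + (37−1)·255²]/(55+37−2) = 72047.4
t = (1840 − 1900)/√[72047.4·(1/55 + 1/37)] = -1.051
df = n₁ + n₂ − 2 = 90
Two-sided p-value ≈ 0.296
Since p ≈ 0.296 > α = 0.05, fail to reject H0; the evidence is not statistically significant.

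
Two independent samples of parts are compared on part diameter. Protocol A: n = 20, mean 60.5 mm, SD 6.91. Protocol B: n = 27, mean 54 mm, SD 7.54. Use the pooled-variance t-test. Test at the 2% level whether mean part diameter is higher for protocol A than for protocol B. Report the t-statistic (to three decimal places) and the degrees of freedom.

Let group 1 = protocol A, group 2 = protocol B. H0: μ_1 = μ_2; H1: μ_1 > μ_2 (two-sample pooled-variance t-test, right-tailed).
s_p² = [(20−1)·6.91² + (27−1)·7.54²]/(20+27−2) = 53.0079
t = (60.5 − 54)/√[53.0079·(1/20 + 1/27)] = 3.026
df = n₁ + n₂ − 2 = 45
p-value = P(T ≥ 3.026) ≈ 0.002
Since p ≈ 0.002 < α = 0.02, reject H0; the data support H1.

t = 3.026, df = 45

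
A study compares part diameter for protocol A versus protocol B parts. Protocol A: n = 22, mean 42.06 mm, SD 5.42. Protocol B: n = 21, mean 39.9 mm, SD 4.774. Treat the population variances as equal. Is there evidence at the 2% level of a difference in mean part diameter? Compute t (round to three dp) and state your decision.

t = 1.384; fail to reject H0

Let group 1 = protocol A, group 2 = protocol B. H0: μ_1 = μ_2; H1: μ_1 ≠ μ_2 (two-sample pooled-variance t-test, two-sided).
s_p² = [(22−1)·5.42² + (21−1)·4.774²]/(22+21−2) = 26.164
t = (42.06 − 39.9)/√[26.164·(1/22 + 1/21)] = 1.384
df = n₁ + n₂ − 2 = 41
Two-sided p-value ≈ 0.1738
Since p ≈ 0.1738 > α = 0.02, fail to reject H0; the evidence is not statistically significant.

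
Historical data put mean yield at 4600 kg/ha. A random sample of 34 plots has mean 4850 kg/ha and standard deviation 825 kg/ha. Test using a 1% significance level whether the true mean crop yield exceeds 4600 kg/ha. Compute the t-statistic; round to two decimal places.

1.77

H0: μ = 4600; H1: μ > 4600 (one-sample t-test, right-tailed).
t = (x̄ − μ₀)/(s/√n) = (4850 − 4600)/(825/√34) = 1.77
df = n − 1 = 33
p-value = P(T ≥ 1.77) ≈ 0.0432
Since p ≈ 0.0432 > α = 0.01, fail to reject H0; the evidence is not statistically significant.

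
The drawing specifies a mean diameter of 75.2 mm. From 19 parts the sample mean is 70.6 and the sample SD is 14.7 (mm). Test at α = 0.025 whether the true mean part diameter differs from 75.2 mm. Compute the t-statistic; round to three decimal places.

-1.364

H0: μ = 75.2; H1: μ ≠ 75.2 (one-sample t-test, two-sided).
t = (x̄ − μ₀)/(s/√n) = (70.6 − 75.2)/(14.7/√19) = -1.364
df = n − 1 = 18
Two-sided p-value ≈ 0.189
Since p ≈ 0.189 > α = 0.025, fail to reject H0; the data do not provide sufficient evidence against H0.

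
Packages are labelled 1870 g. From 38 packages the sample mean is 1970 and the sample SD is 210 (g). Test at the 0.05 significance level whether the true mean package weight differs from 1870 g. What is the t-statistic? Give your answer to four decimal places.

H0: μ = 1870; H1: μ ≠ 1870 (one-sample t-test, two-sided).
t = (x̄ − μ₀)/(s/√n) = (1970 − 1870)/(210/√38) = 2.9354
df = n − 1 = 37
Two-sided p-value ≈ 0.006
Since p ≈ 0.006 < α = 0.05, reject H0; the data support H1.

2.9354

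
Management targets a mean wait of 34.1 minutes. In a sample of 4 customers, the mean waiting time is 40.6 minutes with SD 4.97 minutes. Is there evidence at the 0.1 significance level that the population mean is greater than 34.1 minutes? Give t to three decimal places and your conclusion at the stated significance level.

H0: μ = 34.1; H1: μ > 34.1 (one-sample t-test, right-tailed).
t = (x̄ − μ₀)/(s/√n) = (40.6 − 34.1)/(4.97/√4) = 2.616
df = n − 1 = 3
p-value = P(T ≥ 2.616) ≈ 0.040
Since p ≈ 0.040 < α = 0.1, reject H0; the evidence is statistically significant.

t = 2.616; reject H0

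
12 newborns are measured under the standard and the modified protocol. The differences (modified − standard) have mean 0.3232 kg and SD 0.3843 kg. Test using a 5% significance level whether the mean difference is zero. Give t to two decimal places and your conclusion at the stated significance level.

t = 2.91; reject H0

H0: μ_d = 0; H1: μ_d ≠ 0 (paired t-test on the differences, two-sided).
t = d̄/(s_d/√n) = 0.3232/(0.3843/√12) = 2.91
df = n − 1 = 11
Two-sided p-value ≈ 0.014
Since p ≈ 0.014 < α = 0.05, reject H0; the evidence is statistically significant.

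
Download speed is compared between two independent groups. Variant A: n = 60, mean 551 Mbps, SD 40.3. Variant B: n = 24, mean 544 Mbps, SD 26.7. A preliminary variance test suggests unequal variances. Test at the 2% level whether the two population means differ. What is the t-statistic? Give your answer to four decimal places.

Let group 1 = variant A, group 2 = variant B. H0: μ_1 = μ_2; H1: μ_1 ≠ μ_2 (Welch's two-sample t-test, two-sided).
t = (x̄_1 − x̄_2)/√(s_1²/n_1 + s_2²/n_2) = (551 − 544)/√(40.3²/60 + 26.7²/24) = 0.9290
Welch–Satterthwaite df ≈ 63.47
Two-sided p-value ≈ 0.356
Since p ≈ 0.356 > α = 0.02, fail to reject H0; the evidence is not statistically significant.

0.9290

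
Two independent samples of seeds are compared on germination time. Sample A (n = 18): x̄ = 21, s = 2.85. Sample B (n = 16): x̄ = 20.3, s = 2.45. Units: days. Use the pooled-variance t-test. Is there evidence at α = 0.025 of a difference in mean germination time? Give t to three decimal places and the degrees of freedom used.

t = 0.763, df = 32

Let group 1 = sample A, group 2 = sample B. H0: μ_1 = μ_2; H1: μ_1 ≠ μ_2 (two-sample pooled-variance t-test, two-sided).
s_p² = [(18−1)·2.85² + (16−1)·2.45²]/(18+16−2) = 7.12875
t = (21 − 20.3)/√[7.12875·(1/18 + 1/16)] = 0.763
df = n₁ + n₂ − 2 = 32
Two-sided p-value ≈ 0.4510
Since p ≈ 0.4510 > α = 0.025, fail to reject H0; the data do not provide sufficient evidence against H0.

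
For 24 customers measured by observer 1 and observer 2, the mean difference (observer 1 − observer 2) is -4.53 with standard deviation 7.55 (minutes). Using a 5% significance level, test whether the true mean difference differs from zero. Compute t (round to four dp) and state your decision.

t = -2.9394; reject H0

H0: μ_d = 0; H1: μ_d ≠ 0 (paired t-test on the differences, two-sided).
t = d̄/(s_d/√n) = -4.53/(7.55/√24) = -2.9394
df = n − 1 = 23
Two-sided p-value ≈ 0.0074
Since p ≈ 0.0074 < α = 0.05, reject H0; the data support H1.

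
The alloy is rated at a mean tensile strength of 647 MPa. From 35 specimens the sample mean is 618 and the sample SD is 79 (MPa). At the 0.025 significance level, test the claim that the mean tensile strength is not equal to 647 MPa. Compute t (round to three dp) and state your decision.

t = -2.172; fail to reject H0

H0: μ = 647; H1: μ ≠ 647 (one-sample t-test, two-sided).
t = (x̄ − μ₀)/(s/√n) = (618 − 647)/(79/√35) = -2.172
df = n − 1 = 34
Two-sided p-value ≈ 0.037
Since p ≈ 0.037 > α = 0.025, fail to reject H0; the data do not provide sufficient evidence against H0.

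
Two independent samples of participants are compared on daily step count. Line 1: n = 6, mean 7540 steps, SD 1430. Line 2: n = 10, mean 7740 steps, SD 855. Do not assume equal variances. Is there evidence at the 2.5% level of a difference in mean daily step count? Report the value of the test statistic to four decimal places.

-0.3109

Let group 1 = line 1, group 2 = line 2. H0: μ_1 = μ_2; H1: μ_1 ≠ μ_2 (Welch's two-sample t-test, two-sided).
t = (x̄_1 − x̄_2)/√(s_1²/n_1 + s_2²/n_2) = (7540 − 7740)/√(1430²/6 + 855²/10) = -0.3109
Welch–Satterthwaite df ≈ 7.19
Two-sided p-value ≈ 0.7647
Since p ≈ 0.7647 > α = 0.025, fail to reject H0; the data do not provide sufficient evidence against H0.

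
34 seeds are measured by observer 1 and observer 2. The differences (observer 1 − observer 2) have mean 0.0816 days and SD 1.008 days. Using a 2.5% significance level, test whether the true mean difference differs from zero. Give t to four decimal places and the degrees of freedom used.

t = 0.4720, df = 33

H0: μ_d = 0; H1: μ_d ≠ 0 (paired t-test on the differences, two-sided).
t = d̄/(s_d/√n) = 0.0816/(1.008/√34) = 0.4720
df = n − 1 = 33
Two-sided p-value ≈ 0.640
Since p ≈ 0.640 > α = 0.025, fail to reject H0; the evidence is not statistically significant.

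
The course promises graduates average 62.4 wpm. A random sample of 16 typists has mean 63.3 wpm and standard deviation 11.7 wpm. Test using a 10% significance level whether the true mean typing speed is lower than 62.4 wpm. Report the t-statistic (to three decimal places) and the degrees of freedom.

H0: μ = 62.4; H1: μ < 62.4 (one-sample t-test, left-tailed).
t = (x̄ − μ₀)/(s/√n) = (63.3 − 62.4)/(11.7/√16) = 0.308
df = n − 1 = 15
p-value = P(T ≤ 0.308) ≈ 0.6187
Since p ≈ 0.6187 > α = 0.1, fail to reject H0; the evidence is not statistically significant.

t = 0.308, df = 15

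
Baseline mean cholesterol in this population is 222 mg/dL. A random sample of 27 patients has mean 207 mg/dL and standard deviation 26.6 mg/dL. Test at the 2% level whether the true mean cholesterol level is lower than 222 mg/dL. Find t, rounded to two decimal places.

H0: μ = 222; H1: μ < 222 (one-sample t-test, left-tailed).
t = (x̄ − μ₀)/(s/√n) = (207 − 222)/(26.6/√27) = -2.93
df = n − 1 = 26
p-value = P(T ≤ -2.93) ≈ 0.0035
Since p ≈ 0.0035 < α = 0.02, reject H0; the data support H1.

-2.93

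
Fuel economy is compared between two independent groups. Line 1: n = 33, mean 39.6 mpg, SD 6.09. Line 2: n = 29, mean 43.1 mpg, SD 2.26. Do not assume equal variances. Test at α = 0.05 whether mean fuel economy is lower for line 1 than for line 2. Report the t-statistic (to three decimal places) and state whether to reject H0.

Let group 1 = line 1, group 2 = line 2. H0: μ_1 = μ_2; H1: μ_1 < μ_2 (Welch's two-sample t-test, left-tailed).
t = (x̄_1 − x̄_2)/√(s_1²/n_1 + s_2²/n_2) = (39.6 − 43.1)/√(6.09²/33 + 2.26²/29) = -3.070
Welch–Satterthwaite df ≈ 41.65
p-value = P(T ≤ -3.070) ≈ 0.0019
Since p ≈ 0.0019 < α = 0.05, reject H0; the evidence is statistically significant.

t = -3.070; reject H0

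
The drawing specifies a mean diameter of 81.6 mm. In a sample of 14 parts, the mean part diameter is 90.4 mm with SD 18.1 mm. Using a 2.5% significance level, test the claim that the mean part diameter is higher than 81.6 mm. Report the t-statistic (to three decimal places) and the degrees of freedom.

t = 1.819, df = 13

H0: μ = 81.6; H1: μ > 81.6 (one-sample t-test, right-tailed).
t = (x̄ − μ₀)/(s/√n) = (90.4 − 81.6)/(18.1/√14) = 1.819
df = n − 1 = 13
p-value = P(T ≥ 1.819) ≈ 0.0460
Since p ≈ 0.0460 > α = 0.025, fail to reject H0; the evidence is not statistically significant.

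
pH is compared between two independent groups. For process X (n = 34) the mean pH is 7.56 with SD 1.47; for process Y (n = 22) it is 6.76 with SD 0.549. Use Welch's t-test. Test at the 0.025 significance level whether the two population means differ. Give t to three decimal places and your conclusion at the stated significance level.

Let group 1 = process X, group 2 = process Y. H0: μ_1 = μ_2; H1: μ_1 ≠ μ_2 (Welch's two-sample t-test, two-sided).
t = (x̄_1 − x̄_2)/√(s_1²/n_1 + s_2²/n_2) = (7.56 − 6.76)/√(1.47²/34 + 0.549²/22) = 2.878
Welch–Satterthwaite df ≈ 45.44
Two-sided p-value ≈ 0.0061
Since p ≈ 0.0061 < α = 0.025, reject H0; the data support H1.

t = 2.878; reject H0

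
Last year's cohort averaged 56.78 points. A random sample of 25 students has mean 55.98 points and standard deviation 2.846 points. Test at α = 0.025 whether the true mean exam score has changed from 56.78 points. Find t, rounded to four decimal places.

-1.4055

H0: μ = 56.78; H1: μ ≠ 56.78 (one-sample t-test, two-sided).
t = (x̄ − μ₀)/(s/√n) = (55.98 − 56.78)/(2.846/√25) = -1.4055
df = n − 1 = 24
Two-sided p-value ≈ 0.1727
Since p ≈ 0.1727 > α = 0.025, fail to reject H0; the data do not provide sufficient evidence against H0.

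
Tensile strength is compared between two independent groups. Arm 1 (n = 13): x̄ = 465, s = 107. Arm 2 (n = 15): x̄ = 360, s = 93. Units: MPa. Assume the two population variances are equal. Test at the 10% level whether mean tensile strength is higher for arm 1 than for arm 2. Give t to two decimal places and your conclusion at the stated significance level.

Let group 1 = arm 1, group 2 = arm 2. H0: μ_1 = μ_2; H1: μ_1 > μ_2 (two-sample pooled-variance t-test, right-tailed).
s_p² = [(13−1)·107² + (15−1)·93²]/(13+15−2) = 9941.31
t = (465 − 360)/√[9941.31·(1/13 + 1/15)] = 2.78
df = n₁ + n₂ − 2 = 26
p-value = P(T ≥ 2.78) ≈ 0.005
Since p ≈ 0.005 < α = 0.1, reject H0; the evidence is statistically significant.

t = 2.78; reject H0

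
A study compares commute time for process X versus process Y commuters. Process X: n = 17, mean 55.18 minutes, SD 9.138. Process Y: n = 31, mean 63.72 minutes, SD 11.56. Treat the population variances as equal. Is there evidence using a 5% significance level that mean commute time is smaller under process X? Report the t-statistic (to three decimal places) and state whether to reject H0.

Let group 1 = process X, group 2 = process Y. H0: μ_1 = μ_2; H1: μ_1 < μ_2 (two-sample pooled-variance t-test, left-tailed).
s_p² = [(17−1)·9.138² + (31−1)·11.56²]/(17+31−2) = 116.197
t = (55.18 − 63.72)/√[116.197·(1/17 + 1/31)] = -2.625
df = n₁ + n₂ − 2 = 46
p-value = P(T ≤ -2.625) ≈ 0.006
Since p ≈ 0.006 < α = 0.05, reject H0; the evidence is statistically significant.

t = -2.625; reject H0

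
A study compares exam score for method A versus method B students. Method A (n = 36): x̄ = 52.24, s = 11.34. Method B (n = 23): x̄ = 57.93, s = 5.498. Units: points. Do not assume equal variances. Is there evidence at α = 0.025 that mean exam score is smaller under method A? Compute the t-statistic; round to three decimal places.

Let group 1 = method A, group 2 = method B. H0: μ_1 = μ_2; H1: μ_1 < μ_2 (Welch's two-sample t-test, left-tailed).
t = (x̄_1 − x̄_2)/√(s_1²/n_1 + s_2²/n_2) = (52.24 − 57.93)/√(11.34²/36 + 5.498²/23) = -2.574
Welch–Satterthwaite df ≈ 53.89
p-value = P(T ≤ -2.574) ≈ 0.0064
Since p ≈ 0.0064 < α = 0.025, reject H0; the data support H1.

-2.574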